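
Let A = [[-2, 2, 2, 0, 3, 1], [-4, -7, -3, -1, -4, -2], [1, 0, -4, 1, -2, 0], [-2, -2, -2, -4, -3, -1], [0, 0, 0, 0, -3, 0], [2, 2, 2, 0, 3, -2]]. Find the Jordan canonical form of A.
J = [[-4, 1, 0, 0, 0, 0], [0, -4, 0, 0, 0, 0], [0, 0, -4, 1, 0, 0], [0, 0, 0, -4, 0, 0], [0, 0, 0, 0, -3, 0], [0, 0, 0, 0, 0, -3]]

The characteristic polynomial is det(xI - A) = (x + 3)^2(x + 4)^4, so the eigenvalues are -4 (algebraic multiplicity 4), -3 (algebraic multiplicity 2).

For λ = -4: rank(A + 4I) = 4, rank((A + 4I)^2) = 2. The eigenspace has dimension 6 - 4 = 2, so there are 2 Jordan blocks; the rank sequence gives block sizes [2, 2].

For λ = -3: rank(A + 3I) = 4. The eigenspace has dimension 6 - 4 = 2, so there are 2 Jordan blocks; the rank sequence gives block sizes [1, 1].

Assembling the blocks gives the Jordan form J above.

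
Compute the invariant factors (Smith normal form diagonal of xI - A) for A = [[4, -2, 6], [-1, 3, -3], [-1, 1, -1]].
The Jordan structure of A has elementary divisors (x - 2)^2, (x - 2). Arranging the block sizes at each eigenvalue in decreasing order and taking row products gives the invariant factors.

Invariant factors (smallest first, each dividing the next): x - 2, (x - 2)^2.

Check: the last factor (x - 2)^2 is the minimal polynomial, and the product (x - 2)^3 is the characteristic polynomial.

x - 2, (x - 2)^2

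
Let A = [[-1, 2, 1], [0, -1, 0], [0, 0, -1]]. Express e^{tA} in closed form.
e^{tA} = [[e^{-t}, 2*t*e^{-t}, t*e^{-t}], [0, e^{-t}, 0], [0, 0, e^{-t}]]

A has Jordan form J = [[-1, 1, 0], [0, -1, 0], [0, 0, -1]] with A = PJP^{-1}, so e^{tA} = P e^{tJ} P^{-1}.

For a Jordan block J_k(λ), e^{tJ_k(λ)} = e^{λt} · (I + tN + t^2 N^2/2! + ... + t^{k-1} N^{k-1}/(k-1)!) where N is the nilpotent superdiagonal part.

Assembling the blocks and conjugating back gives the entries of e^{tA} as shown above.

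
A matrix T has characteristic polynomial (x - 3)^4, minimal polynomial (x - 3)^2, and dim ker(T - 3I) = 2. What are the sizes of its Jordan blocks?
λ = 3: algebraic multiplicity 4 (exponent in χ_T), largest block size 2 (exponent in m_T), 2 blocks (geometric multiplicity). These force block sizes [2, 2].

Jordan blocks: (3, 2), (3, 2)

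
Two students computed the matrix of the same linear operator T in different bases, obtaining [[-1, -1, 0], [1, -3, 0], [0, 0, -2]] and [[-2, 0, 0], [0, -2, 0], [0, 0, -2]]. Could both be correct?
No.

Both have characteristic polynomial (x + 2)^3, but the minimal polynomial of A is (x + 2)^2 while the minimal polynomial of B is x + 2. The minimal polynomial is a similarity invariant, so A and B are not similar.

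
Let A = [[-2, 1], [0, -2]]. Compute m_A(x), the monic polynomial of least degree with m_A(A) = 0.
The characteristic polynomial factors as (x + 2)^2. The minimal polynomial is ∏(x - λ)^{k_λ} where k_λ is the size of the largest Jordan block at λ.

For λ = -2: rank(A + 2I) = 1, and the largest Jordan block has size 2 (the smallest k with rank((A + 2I)^k) = rank((A + 2I)^(k+1))).

So m_A(x) = (x + 2)^2.

m_A(x) = (x + 2)^2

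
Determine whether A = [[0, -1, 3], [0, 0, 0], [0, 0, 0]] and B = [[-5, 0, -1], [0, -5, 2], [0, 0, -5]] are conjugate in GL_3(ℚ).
No.

trace(A) = 0 but trace(B) = -15. The trace is a similarity invariant, so A and B are not similar.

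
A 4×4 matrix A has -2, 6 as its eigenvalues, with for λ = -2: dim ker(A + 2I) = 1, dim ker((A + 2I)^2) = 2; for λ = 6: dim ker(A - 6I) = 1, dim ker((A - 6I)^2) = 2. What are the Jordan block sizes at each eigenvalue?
λ = -2: successive nullity increments [1, 1] count blocks of size ≥ k; block sizes are [2].
λ = 6: successive nullity increments [1, 1] count blocks of size ≥ k; block sizes are [2].

Jordan blocks: (-2, 2), (6, 2)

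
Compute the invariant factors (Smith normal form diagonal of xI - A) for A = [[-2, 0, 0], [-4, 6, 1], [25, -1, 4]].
The Jordan structure of A has elementary divisors (x + 2), (x - 5)^2. Arranging the block sizes at each eigenvalue in decreasing order and taking row products gives the invariant factors.

Invariant factors (smallest first, each dividing the next): (x - 5)^2(x + 2).

Check: the last factor (x - 5)^2(x + 2) is the minimal polynomial, and the product (x - 5)^2(x + 2) is the characteristic polynomial.

(x - 5)^2(x + 2)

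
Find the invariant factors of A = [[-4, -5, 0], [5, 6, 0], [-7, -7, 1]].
The Jordan structure of A has elementary divisors (x - 1)^2, (x - 1). Arranging the block sizes at each eigenvalue in decreasing order and taking row products gives the invariant factors.

Invariant factors (smallest first, each dividing the next): x - 1, (x - 1)^2.

Check: the last factor (x - 1)^2 is the minimal polynomial, and the product (x - 1)^3 is the characteristic polynomial.

x - 1, (x - 1)^2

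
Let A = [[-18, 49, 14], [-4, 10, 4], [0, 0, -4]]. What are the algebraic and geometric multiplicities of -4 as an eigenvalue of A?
algebraic multiplicity 3, geometric multiplicity 2

The characteristic polynomial is (x + 4)^3, so the factor x + 4 appears with exponent 3: the algebraic multiplicity is 3.

rank(A + 4I) = 1, so the eigenspace has dimension 3 - 1 = 2: the geometric multiplicity is 2.

Since 2 < 3, A is not diagonalizable.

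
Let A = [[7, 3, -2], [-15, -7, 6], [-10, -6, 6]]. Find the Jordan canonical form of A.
The characteristic polynomial is det(xI - A) = (x - 2)^3, so the eigenvalues are 2 (algebraic multiplicity 3).

For λ = 2: rank(A - 2I) = 1, rank((A - 2I)^2) = 0. The eigenspace has dimension 3 - 1 = 2, so there are 2 Jordan blocks; the rank sequence gives block sizes [2, 1].

Assembling the blocks gives the Jordan form J above.

J = [[2, 1, 0], [0, 2, 0], [0, 0, 2]]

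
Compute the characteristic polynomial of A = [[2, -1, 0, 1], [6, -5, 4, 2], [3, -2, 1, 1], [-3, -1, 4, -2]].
χ_A(x) = (x + 1)^4

xI - A = [[x - 2, 1, 0, -1], [-6, x + 5, -4, -2], [-3, 2, x - 1, -1], [3, 1, -4, x + 2]].

Expanding det(xI - A) along the first row:
det(xI - A) = + (x - 2)·det([[x + 5, -4, -2], [2, x - 1, -1], [1, -4, x + 2]]) - (1)·det([[-6, -4, -2], [-3, x - 1, -1], [3, -4, x + 2]]) + (0)·det([[-6, x + 5, -2], [-3, 2, -1], [3, 1, x + 2]]) - (-1)·det([[-6, x + 5, -4], [-3, 2, x - 1], [3, 1, -4]]).

Evaluating gives χ_A(x) = x^4 + 4x^3 + 6x^2 + 4x + 1 = (x + 1)^4.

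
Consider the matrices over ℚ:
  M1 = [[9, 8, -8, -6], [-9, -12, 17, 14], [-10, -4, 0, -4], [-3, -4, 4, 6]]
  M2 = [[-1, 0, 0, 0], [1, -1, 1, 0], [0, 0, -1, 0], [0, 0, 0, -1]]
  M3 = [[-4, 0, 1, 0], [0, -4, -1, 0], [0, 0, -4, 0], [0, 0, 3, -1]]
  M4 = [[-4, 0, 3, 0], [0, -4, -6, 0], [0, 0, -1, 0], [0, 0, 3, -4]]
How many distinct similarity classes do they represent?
4 classes: {M1}, {M2}, {M3}, {M4}

Characteristic polynomials: χ_{M1} = (x - 3)(x - 2)^2(x + 4), χ_{M2} = (x + 1)^4, χ_{M3} = (x + 1)(x + 4)^3, χ_{M4} = (x + 1)(x + 4)^3.

{M1}: invariant factors (x - 3)(x - 2)^2(x + 4).

{M2}: invariant factors x + 1, x + 1, (x + 1)^2.

{M3}: invariant factors x + 4, (x + 1)(x + 4)^2.

{M4}: invariant factors x + 4, x + 4, (x + 1)(x + 4).

Matrices are similar if and only if their invariant-factor lists agree; the partition into similarity classes is {M1}, {M2}, {M3}, {M4}.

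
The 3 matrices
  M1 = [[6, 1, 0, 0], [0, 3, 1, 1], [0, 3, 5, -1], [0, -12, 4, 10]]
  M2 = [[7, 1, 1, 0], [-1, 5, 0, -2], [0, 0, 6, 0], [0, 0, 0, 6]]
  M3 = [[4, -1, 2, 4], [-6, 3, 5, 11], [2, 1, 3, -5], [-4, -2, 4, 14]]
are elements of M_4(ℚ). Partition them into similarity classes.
Characteristic polynomials: χ_{M1} = (x - 6)^4, χ_{M2} = (x - 6)^4, χ_{M3} = (x - 6)^4.

{M1, M2, M3}: invariant factors x - 6, (x - 6)^3.

Matrices are similar if and only if their invariant-factor lists agree; the partition into similarity classes is {M1, M2, M3}.

1 class: {M1, M2, M3}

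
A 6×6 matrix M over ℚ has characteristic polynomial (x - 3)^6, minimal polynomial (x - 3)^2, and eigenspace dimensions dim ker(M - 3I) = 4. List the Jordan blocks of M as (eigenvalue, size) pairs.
Jordan blocks: (3, 2), (3, 2), (3, 1), (3, 1)

λ = 3: algebraic multiplicity 6 (exponent in χ_M), largest block size 2 (exponent in m_M), 4 blocks (geometric multiplicity). These force block sizes [2, 2, 1, 1].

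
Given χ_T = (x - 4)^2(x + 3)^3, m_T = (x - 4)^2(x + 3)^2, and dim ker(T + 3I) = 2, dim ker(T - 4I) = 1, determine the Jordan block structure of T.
λ = -3: algebraic multiplicity 3 (exponent in χ_T), largest block size 2 (exponent in m_T), 2 blocks (geometric multiplicity). These force block sizes [2, 1].
λ = 4: algebraic multiplicity 2 (exponent in χ_T), largest block size 2 (exponent in m_T), 1 block (geometric multiplicity). This forces block sizes [2].

Jordan blocks: (-3, 2), (-3, 1), (4, 2)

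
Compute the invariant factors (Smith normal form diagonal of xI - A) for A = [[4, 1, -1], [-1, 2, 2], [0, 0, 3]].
(x - 3)^3

The Jordan structure of A has elementary divisors (x - 3)^3. Arranging the block sizes at each eigenvalue in decreasing order and taking row products gives the invariant factors.

Invariant factors (smallest first, each dividing the next): (x - 3)^3.

Check: the last factor (x - 3)^3 is the minimal polynomial, and the product (x - 3)^3 is the characteristic polynomial.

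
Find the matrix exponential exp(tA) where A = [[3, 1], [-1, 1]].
e^{tA} = [[(t + 1)*e^{2*t}, t*e^{2*t}], [-t*e^{2*t}, (1 - t)*e^{2*t}]]

A has Jordan form J = [[2, 1], [0, 2]] with A = PJP^{-1}, so e^{tA} = P e^{tJ} P^{-1}.

For a Jordan block J_k(λ), e^{tJ_k(λ)} = e^{λt} · (I + tN + t^2 N^2/2! + ... + t^{k-1} N^{k-1}/(k-1)!) where N is the nilpotent superdiagonal part.

Assembling the blocks and conjugating back gives the entries of e^{tA} as shown above.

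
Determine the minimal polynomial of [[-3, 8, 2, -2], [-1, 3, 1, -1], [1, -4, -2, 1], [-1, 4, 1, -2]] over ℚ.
The characteristic polynomial factors as (x + 1)^4. The minimal polynomial is ∏(x - λ)^{k_λ} where k_λ is the size of the largest Jordan block at λ.

For λ = -1: rank(A + I) = 1, and the largest Jordan block has size 2 (the smallest k with rank((A + I)^k) = rank((A + I)^(k+1))).

So m_A(x) = (x + 1)^2.

m_A(x) = (x + 1)^2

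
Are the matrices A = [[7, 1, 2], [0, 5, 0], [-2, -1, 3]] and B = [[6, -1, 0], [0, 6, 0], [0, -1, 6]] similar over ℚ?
trace(A) = 15 but trace(B) = 18. The trace is a similarity invariant, so A and B are not similar.

No.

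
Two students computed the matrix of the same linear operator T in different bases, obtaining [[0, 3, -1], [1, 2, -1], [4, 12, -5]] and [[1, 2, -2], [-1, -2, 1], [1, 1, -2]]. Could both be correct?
Two matrices over a field are similar if and only if they have the same invariant factors.

Both A and B have characteristic polynomial (x + 1)^3 and minimal polynomial (x + 1)^2. Computing further, both have invariant factors x + 1, (x + 1)^2. Hence A and B are similar.

Yes.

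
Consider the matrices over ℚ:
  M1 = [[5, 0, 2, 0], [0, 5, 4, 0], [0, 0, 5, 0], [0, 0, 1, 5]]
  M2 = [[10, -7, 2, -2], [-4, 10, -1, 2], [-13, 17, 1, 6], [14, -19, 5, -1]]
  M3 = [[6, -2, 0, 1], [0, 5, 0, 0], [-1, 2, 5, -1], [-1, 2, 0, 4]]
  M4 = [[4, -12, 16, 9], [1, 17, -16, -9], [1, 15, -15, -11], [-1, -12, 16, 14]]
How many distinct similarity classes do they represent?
2 classes: {M1, M3}, {M2, M4}

Characteristic polynomials: χ_{M1} = (x - 5)^4, χ_{M2} = (x - 5)^4, χ_{M3} = (x - 5)^4, χ_{M4} = (x - 5)^4.

{M1, M3}: invariant factors x - 5, x - 5, (x - 5)^2.

{M2, M4}: invariant factors x - 5, (x - 5)^3.

Matrices are similar if and only if their invariant-factor lists agree; the partition into similarity classes is {M1, M3}, {M2, M4}.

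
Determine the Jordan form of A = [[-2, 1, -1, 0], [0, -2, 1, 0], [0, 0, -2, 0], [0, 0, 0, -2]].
J = [[-2, 1, 0, 0], [0, -2, 1, 0], [0, 0, -2, 0], [0, 0, 0, -2]]

The characteristic polynomial is det(xI - A) = (x + 2)^4, so the eigenvalues are -2 (algebraic multiplicity 4).

For λ = -2: rank(A + 2I) = 2, rank((A + 2I)^2) = 1, rank((A + 2I)^3) = 0. The eigenspace has dimension 4 - 2 = 2, so there are 2 Jordan blocks; the rank sequence gives block sizes [3, 1].

Assembling the blocks gives the Jordan form J above.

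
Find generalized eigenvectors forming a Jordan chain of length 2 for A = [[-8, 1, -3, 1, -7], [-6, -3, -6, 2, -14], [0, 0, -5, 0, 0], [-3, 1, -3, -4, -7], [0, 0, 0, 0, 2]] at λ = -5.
v_1 = [[0, 3, 1, 1, 0]]^T, v_2 = [[1, 2, 0, 1, 0]]^T

We seek v_1 ∈ ker((A + 5I)^2) \ ker(A + 5I), then set v_{i+1} = (A + 5I) v_i.

One such chain is v_1 = [[0, 3, 1, 1, 0]]^T, v_2 = [[1, 2, 0, 1, 0]]^T. Check: (A + 5I) v_2 = [[0, 0, 0, 0, 0]]^T = 0.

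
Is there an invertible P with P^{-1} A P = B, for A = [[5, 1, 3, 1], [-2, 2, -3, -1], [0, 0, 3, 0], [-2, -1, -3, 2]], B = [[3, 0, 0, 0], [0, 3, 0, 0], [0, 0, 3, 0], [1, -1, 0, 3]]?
Two matrices over a field are similar if and only if they have the same invariant factors.

Both A and B have characteristic polynomial (x - 3)^4 and minimal polynomial (x - 3)^2. Computing further, both have invariant factors x - 3, x - 3, (x - 3)^2. Hence A and B are similar.

Yes.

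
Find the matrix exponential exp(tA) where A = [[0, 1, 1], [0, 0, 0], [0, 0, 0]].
e^{tA} = [[1, t, t], [0, 1, 0], [0, 0, 1]]

A has Jordan form J = [[0, 1, 0], [0, 0, 0], [0, 0, 0]] with A = PJP^{-1}, so e^{tA} = P e^{tJ} P^{-1}.

For a Jordan block J_k(λ), e^{tJ_k(λ)} = e^{λt} · (I + tN + t^2 N^2/2! + ... + t^{k-1} N^{k-1}/(k-1)!) where N is the nilpotent superdiagonal part.

Assembling the blocks and conjugating back gives the entries of e^{tA} as shown above.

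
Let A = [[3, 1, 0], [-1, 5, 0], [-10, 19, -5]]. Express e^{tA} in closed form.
e^{tA} = [[(1 - t)*e^{4*t}, t*e^{4*t}, 0], [-t*e^{4*t}, (t + 1)*e^{4*t}, 0], [(-(t + 1)*e^{9*t} + 1)*e^{-5*t}, ((t + 2)*e^{9*t} - 2)*e^{-5*t}, e^{-5*t}]]

A has Jordan form J = [[-5, 0, 0], [0, 4, 1], [0, 0, 4]] with A = PJP^{-1}, so e^{tA} = P e^{tJ} P^{-1}.

For a Jordan block J_k(λ), e^{tJ_k(λ)} = e^{λt} · (I + tN + t^2 N^2/2! + ... + t^{k-1} N^{k-1}/(k-1)!) where N is the nilpotent superdiagonal part.

Assembling the blocks and conjugating back gives the entries of e^{tA} as shown above.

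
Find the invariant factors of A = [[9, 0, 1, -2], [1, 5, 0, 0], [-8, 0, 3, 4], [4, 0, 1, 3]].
x - 5, (x - 5)^3

The Jordan structure of A has elementary divisors (x - 5)^3, (x - 5). Arranging the block sizes at each eigenvalue in decreasing order and taking row products gives the invariant factors.

Invariant factors (smallest first, each dividing the next): x - 5, (x - 5)^3.

Check: the last factor (x - 5)^3 is the minimal polynomial, and the product (x - 5)^4 is the characteristic polynomial.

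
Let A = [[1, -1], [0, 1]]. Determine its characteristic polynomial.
χ_A(x) = (x - 1)^2

xI - A = [[x - 1, 1], [0, x - 1]].

Expanding det(xI - A) along the first row:
det(xI - A) = + (x - 1)·det([[x - 1]]) - (1)·det([[0]]).

Evaluating gives χ_A(x) = x^2 - 2x + 1 = (x - 1)^2.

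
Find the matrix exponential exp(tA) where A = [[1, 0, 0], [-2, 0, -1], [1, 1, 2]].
A has Jordan form J = [[1, 1, 0], [0, 1, 1], [0, 0, 1]] with A = PJP^{-1}, so e^{tA} = P e^{tJ} P^{-1}.

For a Jordan block J_k(λ), e^{tJ_k(λ)} = e^{λt} · (I + tN + t^2 N^2/2! + ... + t^{k-1} N^{k-1}/(k-1)!) where N is the nilpotent superdiagonal part.

Assembling the blocks and conjugating back gives the entries of e^{tA} as shown above.

e^{tA} = [[e^{t}, 0, 0], [t*(t - 4)*e^{t}/2, (1 - t)*e^{t}, -t*e^{t}], [t*(2 - t)*e^{t}/2, t*e^{t}, (t + 1)*e^{t}]]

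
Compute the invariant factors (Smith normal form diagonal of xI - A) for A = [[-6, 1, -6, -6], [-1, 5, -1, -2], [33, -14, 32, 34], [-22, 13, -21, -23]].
The Jordan structure of A has elementary divisors (x - 1)^3, (x - 5). Arranging the block sizes at each eigenvalue in decreasing order and taking row products gives the invariant factors.

Invariant factors (smallest first, each dividing the next): (x - 5)(x - 1)^3.

Check: the last factor (x - 5)(x - 1)^3 is the minimal polynomial, and the product (x - 5)(x - 1)^3 is the characteristic polynomial.

(x - 5)(x - 1)^3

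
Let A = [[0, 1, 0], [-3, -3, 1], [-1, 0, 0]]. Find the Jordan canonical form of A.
The characteristic polynomial is det(xI - A) = (x + 1)^3, so the eigenvalues are -1 (algebraic multiplicity 3).

For λ = -1: rank(A + I) = 2, rank((A + I)^2) = 1, rank((A + I)^3) = 0. The eigenspace has dimension 3 - 2 = 1, so there is 1 Jordan block; the rank sequence gives block sizes [3].

Assembling the blocks gives the Jordan form J above.

J = [[-1, 1, 0], [0, -1, 1], [0, 0, -1]]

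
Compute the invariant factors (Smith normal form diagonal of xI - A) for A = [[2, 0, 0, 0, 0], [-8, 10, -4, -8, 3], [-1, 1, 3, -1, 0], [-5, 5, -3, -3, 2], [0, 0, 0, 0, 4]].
The Jordan structure of A has elementary divisors (x - 2), (x - 2), (x - 4)^3. Arranging the block sizes at each eigenvalue in decreasing order and taking row products gives the invariant factors.

Invariant factors (smallest first, each dividing the next): x - 2, (x - 4)^3(x - 2).

Check: the last factor (x - 4)^3(x - 2) is the minimal polynomial, and the product (x - 4)^3(x - 2)^2 is the characteristic polynomial.

x - 2, (x - 4)^3(x - 2)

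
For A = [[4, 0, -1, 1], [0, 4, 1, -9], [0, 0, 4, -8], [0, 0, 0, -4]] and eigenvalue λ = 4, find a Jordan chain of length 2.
v_1 = [[2, -1, 1, 0]]^T, v_2 = [[-1, 1, 0, 0]]^T

We seek v_1 ∈ ker((A - 4I)^2) \ ker(A - 4I), then set v_{i+1} = (A - 4I) v_i.

One such chain is v_1 = [[2, -1, 1, 0]]^T, v_2 = [[-1, 1, 0, 0]]^T. Check: (A - 4I) v_2 = [[0, 0, 0, 0]]^T = 0.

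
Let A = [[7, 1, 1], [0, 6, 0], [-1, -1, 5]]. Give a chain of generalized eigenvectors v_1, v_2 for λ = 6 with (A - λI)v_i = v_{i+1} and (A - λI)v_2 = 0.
We seek v_1 ∈ ker((A - 6I)^2) \ ker(A - 6I), then set v_{i+1} = (A - 6I) v_i.

One such chain is v_1 = [[0, 1, 0]]^T, v_2 = [[1, 0, -1]]^T. Check: (A - 6I) v_2 = [[0, 0, 0]]^T = 0.

v_1 = [[0, 1, 0]]^T, v_2 = [[1, 0, -1]]^T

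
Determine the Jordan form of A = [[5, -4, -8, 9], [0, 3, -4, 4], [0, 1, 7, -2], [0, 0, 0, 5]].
J = [[5, 1, 0, 0], [0, 5, 0, 0], [0, 0, 5, 1], [0, 0, 0, 5]]

The characteristic polynomial is det(xI - A) = (x - 5)^4, so the eigenvalues are 5 (algebraic multiplicity 4).

For λ = 5: rank(A - 5I) = 2, rank((A - 5I)^2) = 0. The eigenspace has dimension 4 - 2 = 2, so there are 2 Jordan blocks; the rank sequence gives block sizes [2, 2].

Assembling the blocks gives the Jordan form J above.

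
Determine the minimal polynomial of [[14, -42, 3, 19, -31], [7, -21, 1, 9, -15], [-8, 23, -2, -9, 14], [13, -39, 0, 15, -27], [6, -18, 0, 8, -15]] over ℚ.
m_A(x) = (x + 1)^2(x + 5)

The characteristic polynomial factors as (x + 1)^4(x + 5). The minimal polynomial is ∏(x - λ)^{k_λ} where k_λ is the size of the largest Jordan block at λ.

For λ = -5: rank(A + 5I) = 4, and the largest Jordan block has size 1 (the smallest k with rank((A + 5I)^k) = rank((A + 5I)^(k+1))).
For λ = -1: rank(A + I) = 3, and the largest Jordan block has size 2 (the smallest k with rank((A + I)^k) = rank((A + I)^(k+1))).

So m_A(x) = (x + 1)^2(x + 5).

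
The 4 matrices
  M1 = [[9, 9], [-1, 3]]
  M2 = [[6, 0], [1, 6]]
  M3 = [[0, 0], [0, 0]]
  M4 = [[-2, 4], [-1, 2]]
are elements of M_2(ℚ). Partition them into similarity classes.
Characteristic polynomials: χ_{M1} = (x - 6)^2, χ_{M2} = (x - 6)^2, χ_{M3} = x^2, χ_{M4} = x^2.

{M1, M2}: invariant factors (x - 6)^2.

{M3}: invariant factors x, x.

{M4}: invariant factors x^2.

Matrices are similar if and only if their invariant-factor lists agree; the partition into similarity classes is {M1, M2}, {M3}, {M4}.

3 classes: {M1, M2}, {M3}, {M4}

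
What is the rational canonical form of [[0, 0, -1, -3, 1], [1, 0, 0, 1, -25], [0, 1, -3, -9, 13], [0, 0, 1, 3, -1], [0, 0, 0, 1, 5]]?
R = [[0, 0, 0, 0, 0], [1, 0, 0, 0, -25], [0, 1, 0, 0, 10], [0, 0, 1, 0, -1], [0, 0, 0, 1, 5]]

The invariant factors of A (the non-unit diagonal entries of the Smith normal form of xI - A over ℚ[x]) are x(x - 5)(x^3 + x - 5), each dividing the next. The characteristic polynomial is their product, x(x - 5)(x^3 + x - 5).

The rational canonical form is the block-diagonal matrix of companion matrices C(f_i):
R = [[0, 0, 0, 0, 0], [1, 0, 0, 0, -25], [0, 1, 0, 0, 10], [0, 0, 1, 0, -1], [0, 0, 0, 1, 5]].

Note the characteristic polynomial does not split into linear factors over ℚ, so A has no Jordan form over ℚ; the rational canonical form exists over any field.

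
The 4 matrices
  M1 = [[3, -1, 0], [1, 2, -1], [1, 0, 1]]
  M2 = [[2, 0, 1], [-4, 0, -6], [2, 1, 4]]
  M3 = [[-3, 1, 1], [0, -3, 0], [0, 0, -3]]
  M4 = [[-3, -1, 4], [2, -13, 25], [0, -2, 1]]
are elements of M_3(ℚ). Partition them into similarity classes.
Characteristic polynomials: χ_{M1} = (x - 2)^3, χ_{M2} = (x - 2)^3, χ_{M3} = (x + 3)^3, χ_{M4} = (x + 5)^3.

{M1, M2}: invariant factors (x - 2)^3.

{M3}: invariant factors x + 3, (x + 3)^2.

{M4}: invariant factors (x + 5)^3.

Matrices are similar if and only if their invariant-factor lists agree; the partition into similarity classes is {M1, M2}, {M3}, {M4}.

3 classes: {M1, M2}, {M3}, {M4}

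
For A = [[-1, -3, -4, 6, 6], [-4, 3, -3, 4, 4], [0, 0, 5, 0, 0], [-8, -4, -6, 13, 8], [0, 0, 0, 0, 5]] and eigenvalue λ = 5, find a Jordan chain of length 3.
We seek v_1 ∈ ker((A - 5I)^3) \ ker((A - 5I)^2), then set v_{i+1} = (A - 5I) v_i.

One such chain is v_1 = [[-2, 0, 1, -1, 0]]^T, v_2 = [[2, 1, 0, 2, 0]]^T, v_3 = [[-3, -2, 0, -4, 0]]^T. Check: (A - 5I) v_3 = [[0, 0, 0, 0, 0]]^T = 0.

v_1 = [[-2, 0, 1, -1, 0]]^T, v_2 = [[2, 1, 0, 2, 0]]^T, v_3 = [[-3, -2, 0, -4, 0]]^T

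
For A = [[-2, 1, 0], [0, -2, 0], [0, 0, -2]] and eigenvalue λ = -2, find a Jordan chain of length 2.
We seek v_1 ∈ ker((A + 2I)^2) \ ker(A + 2I), then set v_{i+1} = (A + 2I) v_i.

One such chain is v_1 = [[-2, 1, 0]]^T, v_2 = [[1, 0, 0]]^T. Check: (A + 2I) v_2 = [[0, 0, 0]]^T = 0.

v_1 = [[-2, 1, 0]]^T, v_2 = [[1, 0, 0]]^T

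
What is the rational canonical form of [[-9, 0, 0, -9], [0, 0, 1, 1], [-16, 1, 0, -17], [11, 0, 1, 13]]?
The invariant factors of A (the non-unit diagonal entries of the Smith normal form of xI - A over ℚ[x]) are (x - 3)^2(x + 1)^2, each dividing the next. The characteristic polynomial is their product, (x - 3)^2(x + 1)^2.

The rational canonical form is the block-diagonal matrix of companion matrices C(f_i):
R = [[0, 0, 0, -9], [1, 0, 0, -12], [0, 1, 0, 2], [0, 0, 1, 4]].

R = [[0, 0, 0, -9], [1, 0, 0, -12], [0, 1, 0, 2], [0, 0, 1, 4]]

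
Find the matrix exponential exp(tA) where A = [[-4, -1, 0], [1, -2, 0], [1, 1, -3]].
e^{tA} = [[(1 - t)*e^{-3*t}, -t*e^{-3*t}, 0], [t*e^{-3*t}, (t + 1)*e^{-3*t}, 0], [t*e^{-3*t}, t*e^{-3*t}, e^{-3*t}]]

A has Jordan form J = [[-3, 1, 0], [0, -3, 0], [0, 0, -3]] with A = PJP^{-1}, so e^{tA} = P e^{tJ} P^{-1}.

For a Jordan block J_k(λ), e^{tJ_k(λ)} = e^{λt} · (I + tN + t^2 N^2/2! + ... + t^{k-1} N^{k-1}/(k-1)!) where N is the nilpotent superdiagonal part.

Assembling the blocks and conjugating back gives the entries of e^{tA} as shown above.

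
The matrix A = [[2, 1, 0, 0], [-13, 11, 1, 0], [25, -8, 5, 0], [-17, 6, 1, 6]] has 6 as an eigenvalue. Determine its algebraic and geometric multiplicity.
algebraic multiplicity 4, geometric multiplicity 2

The characteristic polynomial is (x - 6)^4, so the factor x - 6 appears with exponent 4: the algebraic multiplicity is 4.

rank(A - 6I) = 2, so the eigenspace has dimension 4 - 2 = 2: the geometric multiplicity is 2.

Since 2 < 4, A is not diagonalizable.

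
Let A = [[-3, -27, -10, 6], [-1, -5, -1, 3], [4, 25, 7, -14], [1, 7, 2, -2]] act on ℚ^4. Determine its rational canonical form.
The invariant factors of A (the non-unit diagonal entries of the Smith normal form of xI - A over ℚ[x]) are (x + 3)(x^3 + 2), each dividing the next. The characteristic polynomial is their product, (x + 3)(x^3 + 2).

The rational canonical form is the block-diagonal matrix of companion matrices C(f_i):
R = [[0, 0, 0, -6], [1, 0, 0, -2], [0, 1, 0, 0], [0, 0, 1, -3]].

Note the characteristic polynomial does not split into linear factors over ℚ, so A has no Jordan form over ℚ; the rational canonical form exists over any field.

R = [[0, 0, 0, -6], [1, 0, 0, -2], [0, 1, 0, 0], [0, 0, 1, -3]]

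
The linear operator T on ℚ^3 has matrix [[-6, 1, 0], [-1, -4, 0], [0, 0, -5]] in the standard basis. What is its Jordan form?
J = [[-5, 1, 0], [0, -5, 0], [0, 0, -5]]

The characteristic polynomial is det(xI - A) = (x + 5)^3, so the eigenvalues are -5 (algebraic multiplicity 3).

For λ = -5: rank(A + 5I) = 1, rank((A + 5I)^2) = 0. The eigenspace has dimension 3 - 1 = 2, so there are 2 Jordan blocks; the rank sequence gives block sizes [2, 1].

Assembling the blocks gives the Jordan form J above.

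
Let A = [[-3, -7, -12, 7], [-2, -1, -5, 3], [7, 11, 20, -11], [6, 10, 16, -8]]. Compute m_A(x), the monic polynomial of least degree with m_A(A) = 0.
m_A(x) = (x - 2)^3

The characteristic polynomial factors as (x - 2)^4. The minimal polynomial is ∏(x - λ)^{k_λ} where k_λ is the size of the largest Jordan block at λ.

For λ = 2: rank(A - 2I) = 2, and the largest Jordan block has size 3 (the smallest k with rank((A - 2I)^k) = rank((A - 2I)^(k+1))).

So m_A(x) = (x - 2)^3.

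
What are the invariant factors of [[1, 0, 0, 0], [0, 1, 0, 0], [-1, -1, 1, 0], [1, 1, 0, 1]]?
The Jordan structure of A has elementary divisors (x - 1)^2, (x - 1), (x - 1). Arranging the block sizes at each eigenvalue in decreasing order and taking row products gives the invariant factors.

Invariant factors (smallest first, each dividing the next): x - 1, x - 1, (x - 1)^2.

Check: the last factor (x - 1)^2 is the minimal polynomial, and the product (x - 1)^4 is the characteristic polynomial.

x - 1, x - 1, (x - 1)^2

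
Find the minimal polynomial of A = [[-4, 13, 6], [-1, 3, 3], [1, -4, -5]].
The characteristic polynomial factors as (x + 2)^3. The minimal polynomial is ∏(x - λ)^{k_λ} where k_λ is the size of the largest Jordan block at λ.

For λ = -2: rank(A + 2I) = 2, and the largest Jordan block has size 3 (the smallest k with rank((A + 2I)^k) = rank((A + 2I)^(k+1))).

So m_A(x) = (x + 2)^3.

m_A(x) = (x + 2)^3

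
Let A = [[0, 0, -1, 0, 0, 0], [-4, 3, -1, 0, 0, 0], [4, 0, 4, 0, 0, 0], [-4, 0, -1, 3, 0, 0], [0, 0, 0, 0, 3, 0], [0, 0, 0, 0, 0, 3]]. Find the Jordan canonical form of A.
The characteristic polynomial is det(xI - A) = (x - 3)^4(x - 2)^2, so the eigenvalues are 2 (algebraic multiplicity 2), 3 (algebraic multiplicity 4).

For λ = 2: rank(A - 2I) = 5, rank((A - 2I)^2) = 4. The eigenspace has dimension 6 - 5 = 1, so there is 1 Jordan block; the rank sequence gives block sizes [2].

For λ = 3: rank(A - 3I) = 2. The eigenspace has dimension 6 - 2 = 4, so there are 4 Jordan blocks; the rank sequence gives block sizes [1, 1, 1, 1].

Assembling the blocks gives the Jordan form J above.

J = [[2, 1, 0, 0, 0, 0], [0, 2, 0, 0, 0, 0], [0, 0, 3, 0, 0, 0], [0, 0, 0, 3, 0, 0], [0, 0, 0, 0, 3, 0], [0, 0, 0, 0, 0, 3]]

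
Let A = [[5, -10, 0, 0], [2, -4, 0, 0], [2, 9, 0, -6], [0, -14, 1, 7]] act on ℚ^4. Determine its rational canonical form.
The invariant factors of A (the non-unit diagonal entries of the Smith normal form of xI - A over ℚ[x]) are x - 1, x(x - 6)(x - 1), each dividing the next. The characteristic polynomial is their product, x(x - 6)(x - 1)^2.

The rational canonical form is the block-diagonal matrix of companion matrices C(f_i):
R = [[1, 0, 0, 0], [0, 0, 0, 0], [0, 1, 0, -6], [0, 0, 1, 7]].

R = [[1, 0, 0, 0], [0, 0, 0, 0], [0, 1, 0, -6], [0, 0, 1, 7]]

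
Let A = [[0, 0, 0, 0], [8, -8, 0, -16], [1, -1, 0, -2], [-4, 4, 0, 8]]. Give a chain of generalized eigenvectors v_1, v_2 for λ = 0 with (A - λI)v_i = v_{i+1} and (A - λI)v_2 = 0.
v_1 = [[2, 1, 2, 0]]^T, v_2 = [[0, 8, 1, -4]]^T

We seek v_1 ∈ ker(A^2) \ ker(A), then set v_{i+1} = A v_i.

One such chain is v_1 = [[2, 1, 2, 0]]^T, v_2 = [[0, 8, 1, -4]]^T. Check: A v_2 = [[0, 0, 0, 0]]^T = 0.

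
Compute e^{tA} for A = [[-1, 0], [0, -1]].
A has Jordan form J = [[-1, 0], [0, -1]] with A = PJP^{-1}, so e^{tA} = P e^{tJ} P^{-1}.

For a Jordan block J_k(λ), e^{tJ_k(λ)} = e^{λt} · (I + tN + t^2 N^2/2! + ... + t^{k-1} N^{k-1}/(k-1)!) where N is the nilpotent superdiagonal part.

Assembling the blocks and conjugating back gives the entries of e^{tA} as shown above.

e^{tA} = [[e^{-t}, 0], [0, e^{-t}]]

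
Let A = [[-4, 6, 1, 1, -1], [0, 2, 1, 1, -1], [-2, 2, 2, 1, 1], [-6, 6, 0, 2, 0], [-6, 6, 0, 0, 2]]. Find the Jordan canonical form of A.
The characteristic polynomial is det(xI - A) = (x - 2)^4(x + 4), so the eigenvalues are -4 (algebraic multiplicity 1), 2 (algebraic multiplicity 4).

For λ = -4: algebraic multiplicity 1 gives one 1×1 block.

For λ = 2: rank(A - 2I) = 3, rank((A - 2I)^2) = 2, rank((A - 2I)^3) = 1. The eigenspace has dimension 5 - 3 = 2, so there are 2 Jordan blocks; the rank sequence gives block sizes [3, 1].

Assembling the blocks gives the Jordan form J above.

J = [[-4, 0, 0, 0, 0], [0, 2, 1, 0, 0], [0, 0, 2, 1, 0], [0, 0, 0, 2, 0], [0, 0, 0, 0, 2]]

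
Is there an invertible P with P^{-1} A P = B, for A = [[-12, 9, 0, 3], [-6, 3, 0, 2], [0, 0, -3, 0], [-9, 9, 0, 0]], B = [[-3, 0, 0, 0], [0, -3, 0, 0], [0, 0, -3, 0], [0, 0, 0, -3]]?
No.

Both have characteristic polynomial (x + 3)^4, but the minimal polynomial of A is (x + 3)^2 while the minimal polynomial of B is x + 3. The minimal polynomial is a similarity invariant, so A and B are not similar.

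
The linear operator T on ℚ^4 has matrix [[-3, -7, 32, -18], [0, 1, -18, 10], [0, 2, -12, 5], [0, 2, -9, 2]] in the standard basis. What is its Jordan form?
The characteristic polynomial is det(xI - A) = (x + 3)^4, so the eigenvalues are -3 (algebraic multiplicity 4).

For λ = -3: rank(A + 3I) = 2, rank((A + 3I)^2) = 0. The eigenspace has dimension 4 - 2 = 2, so there are 2 Jordan blocks; the rank sequence gives block sizes [2, 2].

Assembling the blocks gives the Jordan form J above.

J = [[-3, 1, 0, 0], [0, -3, 0, 0], [0, 0, -3, 1], [0, 0, 0, -3]]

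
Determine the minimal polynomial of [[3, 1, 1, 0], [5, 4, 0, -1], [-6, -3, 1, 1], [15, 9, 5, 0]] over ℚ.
m_A(x) = (x - 2)^2

The characteristic polynomial factors as (x - 2)^4. The minimal polynomial is ∏(x - λ)^{k_λ} where k_λ is the size of the largest Jordan block at λ.

For λ = 2: rank(A - 2I) = 2, and the largest Jordan block has size 2 (the smallest k with rank((A - 2I)^k) = rank((A - 2I)^(k+1))).

So m_A(x) = (x - 2)^2.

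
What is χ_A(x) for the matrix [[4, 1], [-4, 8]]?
χ_A(x) = (x - 6)^2

xI - A = [[x - 4, -1], [4, x - 8]].

Expanding det(xI - A) along the first row:
det(xI - A) = + (x - 4)·det([[x - 8]]) - (-1)·det([[4]]).

Evaluating gives χ_A(x) = x^2 - 12x + 36 = (x - 6)^2.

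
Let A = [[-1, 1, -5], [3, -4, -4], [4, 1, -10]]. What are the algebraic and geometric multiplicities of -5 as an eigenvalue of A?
The characteristic polynomial is (x + 5)^3, so the factor x + 5 appears with exponent 3: the algebraic multiplicity is 3.

rank(A + 5I) = 2, so the eigenspace has dimension 3 - 2 = 1: the geometric multiplicity is 1.

Since 1 < 3, A is not diagonalizable.

algebraic multiplicity 3, geometric multiplicity 1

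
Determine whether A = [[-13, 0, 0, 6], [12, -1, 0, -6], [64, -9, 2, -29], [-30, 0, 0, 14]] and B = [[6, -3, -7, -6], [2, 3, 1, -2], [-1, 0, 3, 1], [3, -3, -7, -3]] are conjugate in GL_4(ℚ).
No.

trace(A) = 2 but trace(B) = 9. The trace is a similarity invariant, so A and B are not similar.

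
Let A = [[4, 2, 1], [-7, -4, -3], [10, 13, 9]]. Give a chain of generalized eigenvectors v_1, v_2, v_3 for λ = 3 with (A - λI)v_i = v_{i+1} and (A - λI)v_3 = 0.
v_1 = [[0, -1, 2]]^T, v_2 = [[0, 1, -1]]^T, v_3 = [[1, -4, 7]]^T

We seek v_1 ∈ ker((A - 3I)^3) \ ker((A - 3I)^2), then set v_{i+1} = (A - 3I) v_i.

One such chain is v_1 = [[0, -1, 2]]^T, v_2 = [[0, 1, -1]]^T, v_3 = [[1, -4, 7]]^T. Check: (A - 3I) v_3 = [[0, 0, 0]]^T = 0.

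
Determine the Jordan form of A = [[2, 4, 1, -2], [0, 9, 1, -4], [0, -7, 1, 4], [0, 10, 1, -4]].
The characteristic polynomial is det(xI - A) = (x - 2)^4, so the eigenvalues are 2 (algebraic multiplicity 4).

For λ = 2: rank(A - 2I) = 2, rank((A - 2I)^2) = 1, rank((A - 2I)^3) = 0. The eigenspace has dimension 4 - 2 = 2, so there are 2 Jordan blocks; the rank sequence gives block sizes [3, 1].

Assembling the blocks gives the Jordan form J above.

J = [[2, 1, 0, 0], [0, 2, 1, 0], [0, 0, 2, 0], [0, 0, 0, 2]]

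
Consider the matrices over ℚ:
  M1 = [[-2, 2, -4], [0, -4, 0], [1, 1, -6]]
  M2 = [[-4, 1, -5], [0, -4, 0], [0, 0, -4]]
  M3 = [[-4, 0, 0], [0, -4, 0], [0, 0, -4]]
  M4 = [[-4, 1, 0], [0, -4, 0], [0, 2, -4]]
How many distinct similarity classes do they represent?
Characteristic polynomials: χ_{M1} = (x + 4)^3, χ_{M2} = (x + 4)^3, χ_{M3} = (x + 4)^3, χ_{M4} = (x + 4)^3.

{M1, M2, M4}: invariant factors x + 4, (x + 4)^2.

{M3}: invariant factors x + 4, x + 4, x + 4.

Matrices are similar if and only if their invariant-factor lists agree; the partition into similarity classes is {M1, M2, M4}, {M3}.

2 classes: {M1, M2, M4}, {M3}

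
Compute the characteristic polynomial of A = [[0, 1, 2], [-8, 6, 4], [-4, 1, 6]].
xI - A = [[x, -1, -2], [8, x - 6, -4], [4, -1, x - 6]].

Expanding det(xI - A) along the first row:
det(xI - A) = + (x)·det([[x - 6, -4], [-1, x - 6]]) - (-1)·det([[8, -4], [4, x - 6]]) + (-2)·det([[8, x - 6], [4, -1]]).

Evaluating gives χ_A(x) = x^3 - 12x^2 + 48x - 64 = (x - 4)^3.

χ_A(x) = (x - 4)^3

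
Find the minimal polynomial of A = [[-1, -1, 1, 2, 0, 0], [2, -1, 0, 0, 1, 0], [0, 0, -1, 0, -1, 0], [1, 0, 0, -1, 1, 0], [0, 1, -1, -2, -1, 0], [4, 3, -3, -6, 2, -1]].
m_A(x) = (x + 1)^3

The characteristic polynomial factors as (x + 1)^6. The minimal polynomial is ∏(x - λ)^{k_λ} where k_λ is the size of the largest Jordan block at λ.

For λ = -1: rank(A + I) = 3, and the largest Jordan block has size 3 (the smallest k with rank((A + I)^k) = rank((A + I)^(k+1))).

So m_A(x) = (x + 1)^3.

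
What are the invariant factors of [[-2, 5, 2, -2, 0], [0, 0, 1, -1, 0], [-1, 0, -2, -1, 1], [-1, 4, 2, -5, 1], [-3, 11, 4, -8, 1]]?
The Jordan structure of A has elementary divisors (x + 2)^3, (x + 1)^2. Arranging the block sizes at each eigenvalue in decreasing order and taking row products gives the invariant factors.

Invariant factors (smallest first, each dividing the next): (x + 1)^2(x + 2)^3.

Check: the last factor (x + 1)^2(x + 2)^3 is the minimal polynomial, and the product (x + 1)^2(x + 2)^3 is the characteristic polynomial.

(x + 1)^2(x + 2)^3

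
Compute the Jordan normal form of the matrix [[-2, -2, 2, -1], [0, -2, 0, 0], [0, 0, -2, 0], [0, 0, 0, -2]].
J = [[-2, 1, 0, 0], [0, -2, 0, 0], [0, 0, -2, 0], [0, 0, 0, -2]]

The characteristic polynomial is det(xI - A) = (x + 2)^4, so the eigenvalues are -2 (algebraic multiplicity 4).

For λ = -2: rank(A + 2I) = 1, rank((A + 2I)^2) = 0. The eigenspace has dimension 4 - 1 = 3, so there are 3 Jordan blocks; the rank sequence gives block sizes [2, 1, 1].

Assembling the blocks gives the Jordan form J above.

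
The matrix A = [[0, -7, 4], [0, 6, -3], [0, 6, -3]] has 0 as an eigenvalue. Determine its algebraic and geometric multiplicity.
The characteristic polynomial is x^2(x - 3), so the factor x appears with exponent 2: the algebraic multiplicity is 2.

rank(A) = 2, so the eigenspace has dimension 3 - 2 = 1: the geometric multiplicity is 1.

Since 1 < 2, A is not diagonalizable.

algebraic multiplicity 2, geometric multiplicity 1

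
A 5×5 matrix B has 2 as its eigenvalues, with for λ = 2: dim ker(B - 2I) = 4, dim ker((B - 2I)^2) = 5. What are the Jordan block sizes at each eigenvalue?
Jordan blocks: (2, 2), (2, 1), (2, 1), (2, 1)

λ = 2: successive nullity increments [4, 1] count blocks of size ≥ k; block sizes are [2, 1, 1, 1].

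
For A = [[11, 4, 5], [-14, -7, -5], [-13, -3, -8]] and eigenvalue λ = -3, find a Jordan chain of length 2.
We seek v_1 ∈ ker((A + 3I)^2) \ ker(A + 3I), then set v_{i+1} = (A + 3I) v_i.

One such chain is v_1 = [[2, -3, -3]]^T, v_2 = [[1, -1, -2]]^T. Check: (A + 3I) v_2 = [[0, 0, 0]]^T = 0.

v_1 = [[2, -3, -3]]^T, v_2 = [[1, -1, -2]]^T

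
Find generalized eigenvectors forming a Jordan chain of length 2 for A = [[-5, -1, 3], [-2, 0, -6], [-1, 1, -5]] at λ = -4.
v_1 = [[-2, -2, -1]]^T, v_2 = [[1, 2, 1]]^T

We seek v_1 ∈ ker((A + 4I)^2) \ ker(A + 4I), then set v_{i+1} = (A + 4I) v_i.

One such chain is v_1 = [[-2, -2, -1]]^T, v_2 = [[1, 2, 1]]^T. Check: (A + 4I) v_2 = [[0, 0, 0]]^T = 0.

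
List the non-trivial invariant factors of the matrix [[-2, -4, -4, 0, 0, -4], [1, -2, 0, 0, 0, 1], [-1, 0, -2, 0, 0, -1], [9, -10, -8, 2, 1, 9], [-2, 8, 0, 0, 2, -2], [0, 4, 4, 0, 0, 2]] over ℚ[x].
(x - 2)(x + 2), (x - 2)^2(x + 2)^2

The Jordan structure of A has elementary divisors (x + 2)^2, (x + 2), (x - 2)^2, (x - 2). Arranging the block sizes at each eigenvalue in decreasing order and taking row products gives the invariant factors.

Invariant factors (smallest first, each dividing the next): (x - 2)(x + 2), (x - 2)^2(x + 2)^2.

Check: the last factor (x - 2)^2(x + 2)^2 is the minimal polynomial, and the product (x - 2)^3(x + 2)^3 is the characteristic polynomial.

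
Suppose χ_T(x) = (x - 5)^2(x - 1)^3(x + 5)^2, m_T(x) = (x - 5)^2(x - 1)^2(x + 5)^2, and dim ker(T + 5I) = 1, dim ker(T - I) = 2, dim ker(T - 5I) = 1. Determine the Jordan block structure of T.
λ = -5: algebraic multiplicity 2 (exponent in χ_T), largest block size 2 (exponent in m_T), 1 block (geometric multiplicity). This forces block sizes [2].
λ = 1: algebraic multiplicity 3 (exponent in χ_T), largest block size 2 (exponent in m_T), 2 blocks (geometric multiplicity). These force block sizes [2, 1].
λ = 5: algebraic multiplicity 2 (exponent in χ_T), largest block size 2 (exponent in m_T), 1 block (geometric multiplicity). This forces block sizes [2].

Jordan blocks: (-5, 2), (1, 2), (1, 1), (5, 2)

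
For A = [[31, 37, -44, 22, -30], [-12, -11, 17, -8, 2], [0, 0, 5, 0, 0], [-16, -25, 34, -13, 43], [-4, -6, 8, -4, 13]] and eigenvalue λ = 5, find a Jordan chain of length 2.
We seek v_1 ∈ ker((A - 5I)^2) \ ker(A - 5I), then set v_{i+1} = (A - 5I) v_i.

One such chain is v_1 = [[3, 0, 0, -5, -1]]^T, v_2 = [[-2, 2, 0, -1, 0]]^T. Check: (A - 5I) v_2 = [[0, 0, 0, 0, 0]]^T = 0.

v_1 = [[3, 0, 0, -5, -1]]^T, v_2 = [[-2, 2, 0, -1, 0]]^T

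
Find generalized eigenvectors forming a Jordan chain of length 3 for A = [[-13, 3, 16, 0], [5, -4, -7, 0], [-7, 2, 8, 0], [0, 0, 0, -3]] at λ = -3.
We seek v_1 ∈ ker((A + 3I)^3) \ ker((A + 3I)^2), then set v_{i+1} = (A + 3I) v_i.

One such chain is v_1 = [[0, 1, 0, 0]]^T, v_2 = [[3, -1, 2, 0]]^T, v_3 = [[-1, 2, -1, 0]]^T. Check: (A + 3I) v_3 = [[0, 0, 0, 0]]^T = 0.

v_1 = [[0, 1, 0, 0]]^T, v_2 = [[3, -1, 2, 0]]^T, v_3 = [[-1, 2, -1, 0]]^T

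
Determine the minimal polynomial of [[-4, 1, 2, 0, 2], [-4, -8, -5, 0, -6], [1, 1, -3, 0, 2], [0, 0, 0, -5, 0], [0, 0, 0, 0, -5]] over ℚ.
The characteristic polynomial factors as (x + 5)^5. The minimal polynomial is ∏(x - λ)^{k_λ} where k_λ is the size of the largest Jordan block at λ.

For λ = -5: rank(A + 5I) = 2, and the largest Jordan block has size 3 (the smallest k with rank((A + 5I)^k) = rank((A + 5I)^(k+1))).

So m_A(x) = (x + 5)^3.

m_A(x) = (x + 5)^3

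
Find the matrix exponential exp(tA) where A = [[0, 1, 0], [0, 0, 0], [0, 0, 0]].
e^{tA} = [[1, t, 0], [0, 1, 0], [0, 0, 1]]

A has Jordan form J = [[0, 1, 0], [0, 0, 0], [0, 0, 0]] with A = PJP^{-1}, so e^{tA} = P e^{tJ} P^{-1}.

For a Jordan block J_k(λ), e^{tJ_k(λ)} = e^{λt} · (I + tN + t^2 N^2/2! + ... + t^{k-1} N^{k-1}/(k-1)!) where N is the nilpotent superdiagonal part.

Assembling the blocks and conjugating back gives the entries of e^{tA} as shown above.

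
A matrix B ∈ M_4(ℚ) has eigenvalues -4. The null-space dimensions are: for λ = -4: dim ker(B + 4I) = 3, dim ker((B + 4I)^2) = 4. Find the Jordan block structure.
λ = -4: successive nullity increments [3, 1] count blocks of size ≥ k; block sizes are [2, 1, 1].

Jordan blocks: (-4, 2), (-4, 1), (-4, 1)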